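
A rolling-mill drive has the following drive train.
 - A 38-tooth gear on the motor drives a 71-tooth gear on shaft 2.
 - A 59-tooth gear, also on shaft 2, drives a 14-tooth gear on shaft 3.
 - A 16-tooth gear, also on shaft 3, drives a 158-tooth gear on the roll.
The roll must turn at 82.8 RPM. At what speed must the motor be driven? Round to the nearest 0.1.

362.5 RPM

Overall ratio R = 1.8684 × 0.23729 × 9.875 = 4.3781.
Required input speed = output speed × R = 82.8 × 4.3781 = 362.51 RPM.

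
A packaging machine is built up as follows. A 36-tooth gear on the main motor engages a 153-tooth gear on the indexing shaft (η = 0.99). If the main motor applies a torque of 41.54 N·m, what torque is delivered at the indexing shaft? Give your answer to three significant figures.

After the gear mesh (153/36): 41.54 × 4.25 × 0.99 = 174.78 N·m

175 N·m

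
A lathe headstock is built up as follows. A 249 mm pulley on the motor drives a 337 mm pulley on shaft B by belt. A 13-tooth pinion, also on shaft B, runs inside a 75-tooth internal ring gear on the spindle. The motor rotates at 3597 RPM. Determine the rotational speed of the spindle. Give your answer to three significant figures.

the motor → shaft B (belt, 337/249): 3597 ÷ 1.3534 = 2657.7 RPM
shaft B → the spindle (internal gear, 75/13): 2657.7 ÷ 5.7692 = 460.67 RPM

461 RPM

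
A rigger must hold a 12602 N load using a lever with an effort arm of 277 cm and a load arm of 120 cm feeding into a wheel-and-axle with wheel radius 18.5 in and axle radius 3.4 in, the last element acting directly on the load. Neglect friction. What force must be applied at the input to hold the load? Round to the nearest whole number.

1003 N

Lever MA = effort arm / load arm = 277/120 = 2.3083.
Wheel-and-axle MA = R/r = 18.5/3.4 = 5.4412.
Combined ideal MA = 2.3083 × 5.4412 = 12.56.
Effort = load / MA = 12602 / 12.56 = 1003.3 N.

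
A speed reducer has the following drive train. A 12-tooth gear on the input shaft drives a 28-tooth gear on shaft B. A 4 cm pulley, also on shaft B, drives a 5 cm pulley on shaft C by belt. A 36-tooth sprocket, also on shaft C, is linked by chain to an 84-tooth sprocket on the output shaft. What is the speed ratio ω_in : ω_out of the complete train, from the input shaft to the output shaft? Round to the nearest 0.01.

6.81

Each stage contributes driven/driver: gear mesh 28/12 = 2.3333, belt 5/4 = 1.25, chain 84/36 = 2.3333.
Overall: 2.3333 × 1.25 × 2.3333 = 6.8056.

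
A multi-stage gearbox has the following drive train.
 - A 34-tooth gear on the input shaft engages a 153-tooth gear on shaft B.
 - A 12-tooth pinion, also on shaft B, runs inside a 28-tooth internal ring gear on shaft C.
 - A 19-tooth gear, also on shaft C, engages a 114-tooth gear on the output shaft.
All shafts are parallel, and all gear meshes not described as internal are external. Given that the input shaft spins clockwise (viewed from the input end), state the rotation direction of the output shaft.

clockwise

the input shaft → shaft B: external mesh, 1 reversal → CCW.
shaft B → shaft C: internal mesh, same direction → CCW.
shaft C → the output shaft: external mesh, 1 reversal → CW.
2 reversals in total — an even number — so the output shaft turns the same way as the input shaft.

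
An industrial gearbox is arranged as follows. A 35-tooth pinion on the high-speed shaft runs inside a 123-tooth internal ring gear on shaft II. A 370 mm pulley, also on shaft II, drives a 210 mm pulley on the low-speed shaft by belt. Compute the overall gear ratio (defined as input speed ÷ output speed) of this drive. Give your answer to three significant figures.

Each stage contributes driven/driver: internal gear 123/35 = 3.5143, belt 210/370 = 0.56757.
Overall: 3.5143 × 0.56757 = 1.9946.

1.99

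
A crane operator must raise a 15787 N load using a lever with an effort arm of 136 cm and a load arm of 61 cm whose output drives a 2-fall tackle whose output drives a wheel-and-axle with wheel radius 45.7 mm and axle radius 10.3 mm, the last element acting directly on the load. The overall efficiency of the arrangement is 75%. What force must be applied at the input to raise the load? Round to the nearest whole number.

Lever MA = effort arm / load arm = 136/61 = 2.2295.
Block-and-tackle MA = number of supporting rope parts = 2.
Wheel-and-axle MA = R/r = 45.7/10.3 = 4.4369.
Combined ideal MA = 2.2295 × 2 × 4.4369 = 19.784.
Actual MA = 19.784 × 0.75 = 14.838.
Effort = load / actual MA = 15787 / 14.838 = 1063.9 N.

1064 N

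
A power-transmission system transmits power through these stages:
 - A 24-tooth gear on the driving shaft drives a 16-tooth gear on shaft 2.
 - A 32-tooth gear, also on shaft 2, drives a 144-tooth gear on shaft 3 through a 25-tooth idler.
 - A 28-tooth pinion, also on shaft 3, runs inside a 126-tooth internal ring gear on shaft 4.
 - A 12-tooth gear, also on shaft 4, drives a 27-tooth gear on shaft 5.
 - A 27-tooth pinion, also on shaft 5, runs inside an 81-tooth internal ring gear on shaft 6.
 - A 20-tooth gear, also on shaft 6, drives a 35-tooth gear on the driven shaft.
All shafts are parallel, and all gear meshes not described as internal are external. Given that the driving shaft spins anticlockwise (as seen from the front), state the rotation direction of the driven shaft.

the driving shaft → shaft 2: external mesh, 1 reversal → CW.
shaft 2 → shaft 3: driver → idler → driven is 2 external meshes, 2 reversals → CW.
shaft 3 → shaft 4: internal mesh, same direction → CW.
shaft 4 → shaft 5: external mesh, 1 reversal → CCW.
shaft 5 → shaft 6: internal mesh, same direction → CCW.
shaft 6 → the driven shaft: external mesh, 1 reversal → CW.
5 reversals in total — an odd number — so the driven shaft turns opposite to the driving shaft.

clockwise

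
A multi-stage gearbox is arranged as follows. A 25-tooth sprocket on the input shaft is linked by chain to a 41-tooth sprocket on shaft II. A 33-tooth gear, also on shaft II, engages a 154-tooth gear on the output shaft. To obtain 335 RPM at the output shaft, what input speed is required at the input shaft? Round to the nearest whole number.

Overall ratio R = 1.64 × 4.6667 = 7.6533.
Required input speed = output speed × R = 335 × 7.6533 = 2563.9 RPM.

2564 RPM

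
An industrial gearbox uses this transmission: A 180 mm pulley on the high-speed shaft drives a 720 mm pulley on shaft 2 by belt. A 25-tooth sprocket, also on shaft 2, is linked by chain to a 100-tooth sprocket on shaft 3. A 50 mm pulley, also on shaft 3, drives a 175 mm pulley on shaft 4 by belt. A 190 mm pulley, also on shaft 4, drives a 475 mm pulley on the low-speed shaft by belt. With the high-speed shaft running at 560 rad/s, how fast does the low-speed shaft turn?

4 rad/s

Belt: ratio = 720/180 = 4, so shaft 2 turns at 560 / 4 = 140 rad/s.
Chain: ratio = 100/25 = 4, so shaft 3 turns at 140 / 4 = 35 rad/s.
Belt: ratio = 175/50 = 3.5, so shaft 4 turns at 35 / 3.5 = 10 rad/s.
Belt: ratio = 475/190 = 2.5, so the low-speed shaft turns at 10 / 2.5 = 4 rad/s.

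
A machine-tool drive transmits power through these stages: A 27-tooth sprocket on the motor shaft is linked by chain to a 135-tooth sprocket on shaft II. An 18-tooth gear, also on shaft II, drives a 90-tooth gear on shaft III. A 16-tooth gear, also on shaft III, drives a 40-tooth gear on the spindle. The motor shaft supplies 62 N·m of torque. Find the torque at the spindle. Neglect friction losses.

3875 N·m

Chain: ratio = 135/27 = 5; torque at shaft II = 62 × 5 = 310 N·m.
Gear mesh: ratio = 90/18 = 5; torque at shaft III = 310 × 5 = 1550 N·m.
Gear mesh: ratio = 40/16 = 2.5; torque at the spindle = 1550 × 2.5 = 3875 N·m.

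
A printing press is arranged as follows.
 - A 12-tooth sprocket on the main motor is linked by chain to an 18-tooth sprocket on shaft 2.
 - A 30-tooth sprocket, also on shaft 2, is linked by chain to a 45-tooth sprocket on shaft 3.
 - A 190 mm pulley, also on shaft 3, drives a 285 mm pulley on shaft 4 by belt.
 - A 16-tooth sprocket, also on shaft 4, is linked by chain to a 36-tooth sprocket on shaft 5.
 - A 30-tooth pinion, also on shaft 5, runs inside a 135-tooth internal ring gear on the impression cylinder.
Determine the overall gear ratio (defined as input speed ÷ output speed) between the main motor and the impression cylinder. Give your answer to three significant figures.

34.2

Each stage contributes driven/driver: chain 18/12 = 1.5, chain 45/30 = 1.5, belt 285/190 = 1.5, chain 36/16 = 2.25, internal gear 135/30 = 4.5.
Overall: 1.5 × 1.5 × 1.5 × 2.25 × 4.5 = 34.172.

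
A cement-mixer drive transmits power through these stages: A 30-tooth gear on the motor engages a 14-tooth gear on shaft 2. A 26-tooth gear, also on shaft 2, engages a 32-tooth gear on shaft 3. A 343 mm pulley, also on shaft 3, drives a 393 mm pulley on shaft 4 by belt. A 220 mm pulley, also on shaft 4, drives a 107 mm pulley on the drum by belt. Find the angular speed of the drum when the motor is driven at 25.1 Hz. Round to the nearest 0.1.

Gear mesh: ratio = 14/30 = 0.46667, so shaft 2 turns at 25.1 / 0.46667 = 53.786 Hz.
Gear mesh: ratio = 32/26 = 1.2308, so shaft 3 turns at 53.786 / 1.2308 = 43.701 Hz.
Belt: ratio = 393/343 = 1.1458, so shaft 4 turns at 43.701 / 1.1458 = 38.141 Hz.
Belt: ratio = 107/220 = 0.48636, so the drum turns at 38.141 / 0.48636 = 78.421 Hz.

78.4 Hz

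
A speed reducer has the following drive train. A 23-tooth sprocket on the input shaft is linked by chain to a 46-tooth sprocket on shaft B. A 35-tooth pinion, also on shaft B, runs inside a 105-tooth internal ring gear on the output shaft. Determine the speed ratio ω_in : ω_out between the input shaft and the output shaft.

6

Each stage contributes driven/driver: chain 46/23 = 2, internal gear 105/35 = 3.
Overall: 2 × 3 = 6.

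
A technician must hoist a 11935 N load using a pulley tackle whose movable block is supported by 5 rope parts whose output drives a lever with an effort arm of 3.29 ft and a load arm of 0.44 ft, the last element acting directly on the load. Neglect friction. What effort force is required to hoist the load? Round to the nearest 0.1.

Block-and-tackle MA = number of supporting rope parts = 5.
Lever MA = effort arm / load arm = 3.29/0.44 = 7.4773.
Combined ideal MA = 5 × 7.4773 = 37.386.
Effort = load / MA = 11935 / 37.386 = 319.23 N.

319.2 N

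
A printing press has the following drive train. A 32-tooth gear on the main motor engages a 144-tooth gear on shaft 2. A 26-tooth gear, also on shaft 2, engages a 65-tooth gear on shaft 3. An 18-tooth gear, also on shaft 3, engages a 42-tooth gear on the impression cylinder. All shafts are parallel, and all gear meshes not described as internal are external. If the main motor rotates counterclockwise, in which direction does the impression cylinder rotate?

clockwise

the main motor → shaft 2: external mesh, 1 reversal → CW.
shaft 2 → shaft 3: external mesh, 1 reversal → CCW.
shaft 3 → the impression cylinder: external mesh, 1 reversal → CW.
3 reversals in total — an odd number — so the impression cylinder turns opposite to the main motor.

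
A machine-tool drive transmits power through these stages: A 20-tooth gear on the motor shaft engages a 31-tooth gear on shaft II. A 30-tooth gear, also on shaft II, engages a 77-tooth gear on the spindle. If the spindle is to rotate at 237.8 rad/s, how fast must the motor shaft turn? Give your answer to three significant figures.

Overall ratio R = 1.55 × 2.5667 = 3.9783.
Required input speed = output speed × R = 237.8 × 3.9783 = 946.05 rad/s.

946 rad/s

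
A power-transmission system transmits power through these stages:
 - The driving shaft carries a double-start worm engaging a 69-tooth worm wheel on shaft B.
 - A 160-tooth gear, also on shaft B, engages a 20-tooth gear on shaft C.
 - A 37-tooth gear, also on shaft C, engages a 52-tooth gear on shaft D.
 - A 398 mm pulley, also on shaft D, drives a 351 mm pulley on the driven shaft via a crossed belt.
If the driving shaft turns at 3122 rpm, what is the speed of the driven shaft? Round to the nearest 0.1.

Worm: ratio = 69/2 = 34.5, so shaft B turns at 3122 / 34.5 = 90.493 rpm.
Gear mesh: ratio = 20/160 = 0.125, so shaft C turns at 90.493 / 0.125 = 723.94 rpm.
Gear mesh: ratio = 52/37 = 1.4054, so shaft D turns at 723.94 / 1.4054 = 515.11 rpm.
Belt: ratio = 351/398 = 0.88191, so the driven shaft turns at 515.11 / 0.88191 = 584.09 rpm.

584.1 rpm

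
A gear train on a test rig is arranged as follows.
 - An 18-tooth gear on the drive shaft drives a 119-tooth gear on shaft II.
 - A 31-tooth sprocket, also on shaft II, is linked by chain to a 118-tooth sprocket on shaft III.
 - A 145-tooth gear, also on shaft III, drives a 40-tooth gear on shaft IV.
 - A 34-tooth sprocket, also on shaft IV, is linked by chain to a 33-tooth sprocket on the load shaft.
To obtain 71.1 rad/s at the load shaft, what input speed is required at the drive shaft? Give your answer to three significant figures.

479 rad/s

Overall ratio R = 6.6111 × 3.8065 × 0.27586 × 0.97059 = 6.7379.
Required input speed = output speed × R = 71.1 × 6.7379 = 479.06 rad/s.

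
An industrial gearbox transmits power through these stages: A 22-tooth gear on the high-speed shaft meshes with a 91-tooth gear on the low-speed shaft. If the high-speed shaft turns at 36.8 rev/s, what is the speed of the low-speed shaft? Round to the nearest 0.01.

gear mesh 91/22 = 4.1364 → 36.8/4.1364 = 8.8967 rev/s

8.90 rev/s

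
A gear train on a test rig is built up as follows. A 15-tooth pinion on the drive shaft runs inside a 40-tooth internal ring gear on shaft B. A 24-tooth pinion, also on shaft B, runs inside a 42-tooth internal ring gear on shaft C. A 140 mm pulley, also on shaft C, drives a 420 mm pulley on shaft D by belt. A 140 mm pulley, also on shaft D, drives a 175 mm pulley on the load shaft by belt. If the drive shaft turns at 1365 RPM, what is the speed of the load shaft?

internal gear 40/15 = 2.6667 → 1365/2.6667 = 511.88 RPM
internal gear 42/24 = 1.75 → 511.88/1.75 = 292.5 RPM
belt 420/140 = 3 → 292.5/3 = 97.5 RPM
belt 175/140 = 1.25 → 97.5/1.25 = 78 RPM

78 RPM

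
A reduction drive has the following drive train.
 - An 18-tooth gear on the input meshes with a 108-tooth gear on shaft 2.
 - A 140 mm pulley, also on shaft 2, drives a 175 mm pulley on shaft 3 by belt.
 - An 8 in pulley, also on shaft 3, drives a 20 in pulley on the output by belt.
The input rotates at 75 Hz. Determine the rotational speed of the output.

4 Hz

the input → shaft 2 (gear mesh, 108/18): 75 ÷ 6 = 12.5 Hz
shaft 2 → shaft 3 (belt, 175/140): 12.5 ÷ 1.25 = 10 Hz
shaft 3 → the output (belt, 20/8): 10 ÷ 2.5 = 4 Hz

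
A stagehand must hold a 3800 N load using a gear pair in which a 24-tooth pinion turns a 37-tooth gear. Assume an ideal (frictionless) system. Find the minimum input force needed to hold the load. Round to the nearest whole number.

2465 N

Gear pair MA = 37/24 = 1.5417.
Effort = load / MA = 3800 / 1.5417 = 2464.9 N.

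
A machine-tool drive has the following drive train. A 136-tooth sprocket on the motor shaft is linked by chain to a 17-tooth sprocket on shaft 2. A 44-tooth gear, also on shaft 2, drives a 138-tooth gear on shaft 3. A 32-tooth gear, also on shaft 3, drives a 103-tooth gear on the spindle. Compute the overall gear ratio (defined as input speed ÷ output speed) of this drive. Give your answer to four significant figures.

Each stage contributes driven/driver: chain 17/136 = 0.125, gear mesh 138/44 = 3.1364, gear mesh 103/32 = 3.2188.
Overall: 0.125 × 3.1364 × 3.2188 = 1.2619.

1.262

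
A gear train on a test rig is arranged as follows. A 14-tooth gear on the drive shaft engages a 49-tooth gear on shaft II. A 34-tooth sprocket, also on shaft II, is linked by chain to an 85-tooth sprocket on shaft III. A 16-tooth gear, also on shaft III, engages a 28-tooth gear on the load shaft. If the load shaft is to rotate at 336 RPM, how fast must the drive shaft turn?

5145 RPM

Overall ratio R = 3.5 × 2.5 × 1.75 = 15.312.
Required input speed = output speed × R = 336 × 15.312 = 5145 RPM.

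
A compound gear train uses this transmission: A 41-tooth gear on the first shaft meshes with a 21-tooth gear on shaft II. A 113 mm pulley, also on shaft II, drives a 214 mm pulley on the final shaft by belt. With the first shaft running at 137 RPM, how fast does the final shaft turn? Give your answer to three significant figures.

Gear mesh: ratio = 21/41 = 0.5122, so shaft II turns at 137 / 0.5122 = 267.48 RPM.
Belt: ratio = 214/113 = 1.8938, so the final shaft turns at 267.48 / 1.8938 = 141.24 RPM.

141 RPM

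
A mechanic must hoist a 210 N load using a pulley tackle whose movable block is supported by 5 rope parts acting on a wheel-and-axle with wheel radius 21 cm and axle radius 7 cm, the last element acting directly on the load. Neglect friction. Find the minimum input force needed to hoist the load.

14 N

Block-and-tackle MA = number of supporting rope parts = 5.
Wheel-and-axle MA = R/r = 21/7 = 3.
Combined ideal MA = 5 × 3 = 15.
Effort = load / MA = 210 / 15 = 14 N.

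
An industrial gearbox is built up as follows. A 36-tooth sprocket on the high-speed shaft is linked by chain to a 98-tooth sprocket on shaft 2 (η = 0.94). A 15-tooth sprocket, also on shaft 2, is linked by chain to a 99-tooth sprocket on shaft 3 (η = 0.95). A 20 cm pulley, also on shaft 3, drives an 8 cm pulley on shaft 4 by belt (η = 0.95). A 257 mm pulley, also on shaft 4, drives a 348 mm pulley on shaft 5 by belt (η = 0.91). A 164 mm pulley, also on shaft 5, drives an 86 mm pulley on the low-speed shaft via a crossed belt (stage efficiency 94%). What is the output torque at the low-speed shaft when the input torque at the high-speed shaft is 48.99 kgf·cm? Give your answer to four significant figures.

Chain: ratio = 98/36 = 2.7222; torque at shaft 2 = 48.99 × 2.7222 × 0.94 = 125.36 kgf·cm.
Chain: ratio = 99/15 = 6.6; torque at shaft 3 = 125.36 × 6.6 × 0.95 = 786.01 kgf·cm.
Belt: ratio = 8/20 = 0.4; torque at shaft 4 = 786.01 × 0.4 × 0.95 = 298.68 kgf·cm.
Belt: ratio = 348/257 = 1.3541; torque at shaft 5 = 298.68 × 1.3541 × 0.91 = 368.04 kgf·cm.
Belt: ratio = 86/164 = 0.52439; torque at the low-speed shaft = 368.04 × 0.52439 × 0.94 = 181.42 kgf·cm.

181.4 kgf·cm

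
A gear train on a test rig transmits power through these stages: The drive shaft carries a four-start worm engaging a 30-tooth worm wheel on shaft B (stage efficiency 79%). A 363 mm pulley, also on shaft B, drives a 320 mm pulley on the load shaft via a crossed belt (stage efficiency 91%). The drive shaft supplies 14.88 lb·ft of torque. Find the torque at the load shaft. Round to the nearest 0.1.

70.7 lb·ft

After the worm (30/4): 14.88 × 7.5 × 0.79 = 88.164 lb·ft
After the belt (320/363): 88.164 × 0.88154 × 0.91 = 70.726 lb·ft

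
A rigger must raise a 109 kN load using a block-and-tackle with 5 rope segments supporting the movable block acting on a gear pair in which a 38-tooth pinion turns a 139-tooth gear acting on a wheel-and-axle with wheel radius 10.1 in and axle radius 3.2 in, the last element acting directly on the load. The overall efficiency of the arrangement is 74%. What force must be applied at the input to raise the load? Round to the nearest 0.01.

Block-and-tackle MA = number of supporting rope parts = 5.
Gear pair MA = 139/38 = 3.6579.
Wheel-and-axle MA = R/r = 10.1/3.2 = 3.1562.
Combined ideal MA = 5 × 3.6579 × 3.1562 = 57.726.
Actual MA = 57.726 × 0.74 = 42.717.
Effort = load / actual MA = 109 / 42.717 = 2.5517 kN.

2.55 kN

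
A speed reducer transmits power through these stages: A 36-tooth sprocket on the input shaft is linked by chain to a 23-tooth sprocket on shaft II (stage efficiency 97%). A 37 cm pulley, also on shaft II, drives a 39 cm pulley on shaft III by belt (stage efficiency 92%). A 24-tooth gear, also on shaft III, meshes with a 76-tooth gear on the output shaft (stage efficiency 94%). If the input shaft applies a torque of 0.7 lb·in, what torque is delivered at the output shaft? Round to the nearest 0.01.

1.25 lb·in

After the chain (23/36): 0.7 × 0.63889 × 0.97 = 0.43381 lb·in
After the belt (39/37): 0.43381 × 1.0541 × 0.92 = 0.42067 lb·in
After the gear mesh (76/24): 0.42067 × 3.1667 × 0.94 = 1.2522 lb·in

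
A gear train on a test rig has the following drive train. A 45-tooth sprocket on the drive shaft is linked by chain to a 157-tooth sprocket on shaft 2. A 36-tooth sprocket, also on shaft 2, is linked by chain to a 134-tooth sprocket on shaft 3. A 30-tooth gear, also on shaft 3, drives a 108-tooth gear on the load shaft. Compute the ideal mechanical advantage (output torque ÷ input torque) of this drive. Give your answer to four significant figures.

46.75

Each stage contributes driven/driver: chain 157/45 = 3.4889, chain 134/36 = 3.7222, gear mesh 108/30 = 3.6.
Overall: 3.4889 × 3.7222 × 3.6 = 46.751.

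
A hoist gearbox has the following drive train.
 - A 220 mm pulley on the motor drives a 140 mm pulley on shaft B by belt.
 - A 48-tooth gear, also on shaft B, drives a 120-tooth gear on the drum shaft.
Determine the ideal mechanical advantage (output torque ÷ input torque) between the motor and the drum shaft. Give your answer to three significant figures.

Each stage contributes driven/driver: belt 140/220 = 0.63636, gear mesh 120/48 = 2.5.
Overall: 0.63636 × 2.5 = 1.5909.

1.59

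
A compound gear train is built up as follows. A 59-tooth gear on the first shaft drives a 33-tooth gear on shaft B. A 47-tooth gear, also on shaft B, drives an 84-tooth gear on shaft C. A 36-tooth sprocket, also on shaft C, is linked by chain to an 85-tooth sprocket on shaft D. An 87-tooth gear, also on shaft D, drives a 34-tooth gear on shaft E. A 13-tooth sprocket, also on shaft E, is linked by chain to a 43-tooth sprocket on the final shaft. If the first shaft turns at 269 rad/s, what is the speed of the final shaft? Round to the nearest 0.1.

Gear mesh: ratio = 33/59 = 0.55932, so shaft B turns at 269 / 0.55932 = 480.94 rad/s.
Gear mesh: ratio = 84/47 = 1.7872, so shaft C turns at 480.94 / 1.7872 = 269.1 rad/s.
Chain: ratio = 85/36 = 2.3611, so shaft D turns at 269.1 / 2.3611 = 113.97 rad/s.
Gear mesh: ratio = 34/87 = 0.3908, so shaft E turns at 113.97 / 0.3908 = 291.63 rad/s.
Chain: ratio = 43/13 = 3.3077, so the final shaft turns at 291.63 / 3.3077 = 88.167 rad/s.

88.2 rad/s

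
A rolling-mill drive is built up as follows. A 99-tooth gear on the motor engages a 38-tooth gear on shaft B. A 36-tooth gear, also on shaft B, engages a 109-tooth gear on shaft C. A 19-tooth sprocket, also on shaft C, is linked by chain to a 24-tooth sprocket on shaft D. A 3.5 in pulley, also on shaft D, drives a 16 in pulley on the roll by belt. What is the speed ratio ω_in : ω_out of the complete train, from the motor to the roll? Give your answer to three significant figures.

Each stage contributes driven/driver: gear mesh 38/99 = 0.38384, gear mesh 109/36 = 3.0278, chain 24/19 = 1.2632, belt 16/3.5 = 4.5714.
Overall: 0.38384 × 3.0278 × 1.2632 × 4.5714 = 6.7109.

6.71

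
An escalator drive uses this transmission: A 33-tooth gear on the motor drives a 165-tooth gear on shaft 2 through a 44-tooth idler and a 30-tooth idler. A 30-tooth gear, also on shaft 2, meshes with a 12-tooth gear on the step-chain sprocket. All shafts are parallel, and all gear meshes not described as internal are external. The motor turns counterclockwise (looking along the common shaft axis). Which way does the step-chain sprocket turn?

counterclockwise

the motor → shaft 2: driver → idler → idler → driven is 3 external meshes, 3 reversals → CW.
shaft 2 → the step-chain sprocket: external mesh, 1 reversal → CCW.
4 reversals in total — an even number — so the step-chain sprocket turns the same way as the motor.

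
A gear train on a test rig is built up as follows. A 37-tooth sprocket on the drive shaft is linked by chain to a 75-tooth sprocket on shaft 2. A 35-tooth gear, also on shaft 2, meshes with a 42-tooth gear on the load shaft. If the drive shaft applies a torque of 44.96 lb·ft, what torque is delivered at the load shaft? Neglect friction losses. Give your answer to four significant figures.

109.4 lb·ft

chain 75/37 = 2.027 → τ = 44.96·2.027 = 91.135 lb·ft
gear mesh 42/35 = 1.2 → τ = 91.135·1.2 = 109.36 lb·ft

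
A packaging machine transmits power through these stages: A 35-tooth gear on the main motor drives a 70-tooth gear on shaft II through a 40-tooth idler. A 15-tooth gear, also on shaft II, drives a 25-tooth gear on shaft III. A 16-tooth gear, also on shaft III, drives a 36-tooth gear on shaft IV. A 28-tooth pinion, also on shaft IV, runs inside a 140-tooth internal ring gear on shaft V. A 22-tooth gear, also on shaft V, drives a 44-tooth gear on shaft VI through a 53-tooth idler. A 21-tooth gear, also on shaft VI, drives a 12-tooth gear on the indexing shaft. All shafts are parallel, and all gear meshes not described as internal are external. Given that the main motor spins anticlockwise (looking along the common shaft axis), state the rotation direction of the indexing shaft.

clockwise

the main motor → shaft II: driver → idler → driven is 2 external meshes, 2 reversals → CCW.
shaft II → shaft III: external mesh, 1 reversal → CW.
shaft III → shaft IV: external mesh, 1 reversal → CCW.
shaft IV → shaft V: internal mesh, same direction → CCW.
shaft V → shaft VI: driver → idler → driven is 2 external meshes, 2 reversals → CCW.
shaft VI → the indexing shaft: external mesh, 1 reversal → CW.
7 reversals in total — an odd number — so the indexing shaft turns opposite to the main motor.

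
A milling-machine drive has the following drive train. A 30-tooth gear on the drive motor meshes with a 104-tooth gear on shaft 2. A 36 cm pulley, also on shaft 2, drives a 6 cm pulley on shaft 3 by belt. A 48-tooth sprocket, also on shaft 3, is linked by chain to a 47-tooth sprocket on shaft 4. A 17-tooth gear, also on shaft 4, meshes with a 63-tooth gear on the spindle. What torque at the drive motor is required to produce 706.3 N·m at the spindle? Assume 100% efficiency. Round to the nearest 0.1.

336.9 N·m

Overall ratio R = 3.4667 × 0.16667 × 0.97917 × 3.7059 = 2.0966.
Input torque = output torque / R = 706.3 / 2.0966 = 336.88 N·m.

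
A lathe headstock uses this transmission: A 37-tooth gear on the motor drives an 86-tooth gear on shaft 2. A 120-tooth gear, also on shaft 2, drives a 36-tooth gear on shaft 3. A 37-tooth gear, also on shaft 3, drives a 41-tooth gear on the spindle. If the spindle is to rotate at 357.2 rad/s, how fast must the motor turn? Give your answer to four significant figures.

276.0 rad/s

Overall ratio R = 2.3243 × 0.3 × 1.1081 = 0.77268.
Required input speed = output speed × R = 357.2 × 0.77268 = 276 rad/s.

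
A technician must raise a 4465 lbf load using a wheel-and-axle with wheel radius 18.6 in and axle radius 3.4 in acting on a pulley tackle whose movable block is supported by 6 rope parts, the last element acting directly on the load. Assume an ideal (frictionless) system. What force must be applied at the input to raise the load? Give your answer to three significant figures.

Wheel-and-axle MA = R/r = 18.6/3.4 = 5.4706.
Block-and-tackle MA = number of supporting rope parts = 6.
Combined ideal MA = 5.4706 × 6 = 32.824.
Effort = load / MA = 4465 / 32.824 = 136.03 lbf.

136 lbf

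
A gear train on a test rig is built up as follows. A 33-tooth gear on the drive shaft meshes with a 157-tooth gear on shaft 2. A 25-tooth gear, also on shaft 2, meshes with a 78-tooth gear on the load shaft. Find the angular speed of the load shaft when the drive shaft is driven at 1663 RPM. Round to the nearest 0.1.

Gear mesh: ratio = 157/33 = 4.7576, so shaft 2 turns at 1663 / 4.7576 = 349.55 RPM.
Gear mesh: ratio = 78/25 = 3.12, so the load shaft turns at 349.55 / 3.12 = 112.03 RPM.

112.0 RPM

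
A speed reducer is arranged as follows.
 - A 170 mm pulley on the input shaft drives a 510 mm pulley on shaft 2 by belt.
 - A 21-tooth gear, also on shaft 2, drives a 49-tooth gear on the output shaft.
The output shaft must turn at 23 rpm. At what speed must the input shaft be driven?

Overall ratio R = 3 × 2.3333 = 7.
Required input speed = output speed × R = 23 × 7 = 161 rpm.

161 rpm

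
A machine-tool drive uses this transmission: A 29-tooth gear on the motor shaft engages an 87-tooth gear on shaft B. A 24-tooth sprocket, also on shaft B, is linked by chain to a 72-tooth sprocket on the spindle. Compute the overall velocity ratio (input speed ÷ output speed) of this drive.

9

Each stage contributes driven/driver: gear mesh 87/29 = 3, chain 72/24 = 3.
Overall: 3 × 3 = 9.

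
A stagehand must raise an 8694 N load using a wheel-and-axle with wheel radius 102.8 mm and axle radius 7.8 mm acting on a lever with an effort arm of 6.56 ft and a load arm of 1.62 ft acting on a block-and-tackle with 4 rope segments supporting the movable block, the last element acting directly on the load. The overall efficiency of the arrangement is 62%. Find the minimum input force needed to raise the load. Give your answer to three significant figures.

65.7 N

Wheel-and-axle MA = R/r = 102.8/7.8 = 13.179.
Lever MA = effort arm / load arm = 6.56/1.62 = 4.0494.
Block-and-tackle MA = number of supporting rope parts = 4.
Combined ideal MA = 13.179 × 4.0494 × 4 = 213.48.
Actual MA = 213.48 × 0.62 = 132.35.
Effort = load / actual MA = 8694 / 132.35 = 65.687 N.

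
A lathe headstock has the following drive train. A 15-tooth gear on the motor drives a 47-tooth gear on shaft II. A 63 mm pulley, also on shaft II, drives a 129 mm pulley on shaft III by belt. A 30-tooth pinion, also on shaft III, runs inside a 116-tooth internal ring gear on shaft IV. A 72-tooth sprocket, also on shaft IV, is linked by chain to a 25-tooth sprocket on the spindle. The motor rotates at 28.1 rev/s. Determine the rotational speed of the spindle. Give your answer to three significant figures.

3.26 rev/s

Gear mesh: ratio = 47/15 = 3.1333, so shaft II turns at 28.1 / 3.1333 = 8.9681 rev/s.
Belt: ratio = 129/63 = 2.0476, so shaft III turns at 8.9681 / 2.0476 = 4.3798 rev/s.
Internal gear: ratio = 116/30 = 3.8667, so shaft IV turns at 4.3798 / 3.8667 = 1.1327 rev/s.
Chain: ratio = 25/72 = 0.34722, so the spindle turns at 1.1327 / 0.34722 = 3.2622 rev/s.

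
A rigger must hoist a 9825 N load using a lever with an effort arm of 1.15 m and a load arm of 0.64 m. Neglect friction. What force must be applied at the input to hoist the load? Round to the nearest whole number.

5468 N

Lever MA = effort arm / load arm = 1.15/0.64 = 1.7969.
Effort = load / MA = 9825 / 1.7969 = 5467.8 N.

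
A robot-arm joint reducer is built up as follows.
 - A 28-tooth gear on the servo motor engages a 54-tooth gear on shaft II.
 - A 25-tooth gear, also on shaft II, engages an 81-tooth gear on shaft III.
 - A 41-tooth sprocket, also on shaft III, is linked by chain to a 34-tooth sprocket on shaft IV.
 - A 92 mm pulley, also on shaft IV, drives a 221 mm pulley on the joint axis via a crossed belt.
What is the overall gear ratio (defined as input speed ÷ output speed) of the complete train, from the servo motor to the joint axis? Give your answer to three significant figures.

12.4

Each stage contributes driven/driver: gear mesh 54/28 = 1.9286, gear mesh 81/25 = 3.24, chain 34/41 = 0.82927, belt 221/92 = 2.4022.
Overall: 1.9286 × 3.24 × 0.82927 × 2.4022 = 12.447.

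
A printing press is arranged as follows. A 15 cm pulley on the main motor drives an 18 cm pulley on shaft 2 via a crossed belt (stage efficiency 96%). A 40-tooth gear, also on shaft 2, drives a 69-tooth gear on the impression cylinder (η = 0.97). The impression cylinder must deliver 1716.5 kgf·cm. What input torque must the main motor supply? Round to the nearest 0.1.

890.5 kgf·cm

Overall ratio R = 1.2 × 1.725 = 2.07; overall efficiency η = 0.96 × 0.97 = 0.9312.
Input torque = output torque / (R × η) = 1716.5 / (2.07 × 0.9312) = 890.49 kgf·cm.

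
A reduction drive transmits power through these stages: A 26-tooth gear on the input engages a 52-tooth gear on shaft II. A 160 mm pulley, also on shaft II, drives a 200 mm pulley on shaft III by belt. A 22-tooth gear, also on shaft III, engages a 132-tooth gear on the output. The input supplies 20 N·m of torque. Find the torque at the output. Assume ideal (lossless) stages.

Gear mesh: ratio = 52/26 = 2; torque at shaft II = 20 × 2 = 40 N·m.
Belt: ratio = 200/160 = 1.25; torque at shaft III = 40 × 1.25 = 50 N·m.
Gear mesh: ratio = 132/22 = 6; torque at the output = 50 × 6 = 300 N·m.

300 N·m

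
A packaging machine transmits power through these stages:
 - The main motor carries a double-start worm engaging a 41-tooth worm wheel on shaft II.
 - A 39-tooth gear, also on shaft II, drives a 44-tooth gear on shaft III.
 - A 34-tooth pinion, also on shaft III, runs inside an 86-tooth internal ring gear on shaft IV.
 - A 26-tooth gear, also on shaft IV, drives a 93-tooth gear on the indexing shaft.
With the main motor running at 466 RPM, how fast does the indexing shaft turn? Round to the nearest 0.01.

Worm: ratio = 41/2 = 20.5, so shaft II turns at 466 / 20.5 = 22.732 RPM.
Gear mesh: ratio = 44/39 = 1.1282, so shaft III turns at 22.732 / 1.1282 = 20.149 RPM.
Internal gear: ratio = 86/34 = 2.5294, so shaft IV turns at 20.149 / 2.5294 = 7.9657 RPM.
Gear mesh: ratio = 93/26 = 3.5769, so the indexing shaft turns at 7.9657 / 3.5769 = 2.227 RPM.

2.23 RPM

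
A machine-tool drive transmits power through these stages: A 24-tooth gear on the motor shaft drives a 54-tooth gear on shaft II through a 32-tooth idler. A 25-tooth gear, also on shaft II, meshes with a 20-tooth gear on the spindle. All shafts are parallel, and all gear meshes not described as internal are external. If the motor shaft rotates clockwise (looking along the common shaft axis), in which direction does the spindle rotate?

the motor shaft → shaft II: driver → idler → driven is 2 external meshes, 2 reversals → CW.
shaft II → the spindle: external mesh, 1 reversal → CCW.
3 reversals in total — an odd number — so the spindle turns opposite to the motor shaft.

counterclockwise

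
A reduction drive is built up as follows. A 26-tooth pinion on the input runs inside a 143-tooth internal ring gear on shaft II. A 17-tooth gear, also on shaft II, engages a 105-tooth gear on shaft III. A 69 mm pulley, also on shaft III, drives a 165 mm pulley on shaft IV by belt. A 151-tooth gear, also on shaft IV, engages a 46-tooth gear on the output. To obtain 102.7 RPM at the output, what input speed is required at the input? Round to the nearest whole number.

Overall ratio R = 5.5 × 6.1765 × 2.3913 × 0.30464 = 24.747.
Required input speed = output speed × R = 102.7 × 24.747 = 2541.5 RPM.

2541 RPM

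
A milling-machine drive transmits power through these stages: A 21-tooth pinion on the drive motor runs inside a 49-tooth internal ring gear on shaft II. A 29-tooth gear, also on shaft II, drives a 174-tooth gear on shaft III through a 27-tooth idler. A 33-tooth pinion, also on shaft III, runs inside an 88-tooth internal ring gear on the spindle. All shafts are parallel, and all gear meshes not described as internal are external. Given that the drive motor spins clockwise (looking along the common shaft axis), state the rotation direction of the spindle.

the drive motor → shaft II: internal mesh, same direction → CW.
shaft II → shaft III: driver → idler → driven is 2 external meshes, 2 reversals → CW.
shaft III → the spindle: internal mesh, same direction → CW.
2 reversals in total — an even number — so the spindle turns the same way as the drive motor.

clockwise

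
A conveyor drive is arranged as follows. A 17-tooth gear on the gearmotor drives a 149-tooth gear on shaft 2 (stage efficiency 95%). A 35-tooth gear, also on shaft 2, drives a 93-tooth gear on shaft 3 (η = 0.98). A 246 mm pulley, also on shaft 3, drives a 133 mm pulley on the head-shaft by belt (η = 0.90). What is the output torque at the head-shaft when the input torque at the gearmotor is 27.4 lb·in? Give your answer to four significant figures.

289.1 lb·in

gear mesh 149/17 = 8.7647 → τ = 27.4·8.7647·0.95 = 228.15 lb·in
gear mesh 93/35 = 2.6571 → τ = 228.15·2.6571·0.98 = 594.09 lb·in
belt 133/246 = 0.54065 → τ = 594.09·0.54065·0.90 = 289.08 lb·in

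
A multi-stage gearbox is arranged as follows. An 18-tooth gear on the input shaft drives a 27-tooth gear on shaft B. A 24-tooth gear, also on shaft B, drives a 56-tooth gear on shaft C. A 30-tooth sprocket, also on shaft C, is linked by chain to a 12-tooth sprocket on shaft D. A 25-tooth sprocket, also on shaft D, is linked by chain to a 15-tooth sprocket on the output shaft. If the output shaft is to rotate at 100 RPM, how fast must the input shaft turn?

84 RPM

Overall ratio R = 1.5 × 2.3333 × 0.4 × 0.6 = 0.84.
Required input speed = output speed × R = 100 × 0.84 = 84 RPM.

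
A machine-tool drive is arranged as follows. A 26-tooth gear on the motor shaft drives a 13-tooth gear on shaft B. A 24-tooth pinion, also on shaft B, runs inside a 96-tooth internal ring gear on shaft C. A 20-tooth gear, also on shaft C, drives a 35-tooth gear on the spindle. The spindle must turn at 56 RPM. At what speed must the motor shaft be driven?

Overall ratio R = 0.5 × 4 × 1.75 = 3.5.
Required input speed = output speed × R = 56 × 3.5 = 196 RPM.

196 RPM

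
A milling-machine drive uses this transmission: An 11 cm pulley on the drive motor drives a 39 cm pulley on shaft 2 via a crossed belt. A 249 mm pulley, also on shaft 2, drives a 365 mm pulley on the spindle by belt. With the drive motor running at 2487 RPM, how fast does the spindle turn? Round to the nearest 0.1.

Belt: ratio = 39/11 = 3.5455, so shaft 2 turns at 2487 / 3.5455 = 701.46 RPM.
Belt: ratio = 365/249 = 1.4659, so the spindle turns at 701.46 / 1.4659 = 478.53 RPM.

478.5 RPM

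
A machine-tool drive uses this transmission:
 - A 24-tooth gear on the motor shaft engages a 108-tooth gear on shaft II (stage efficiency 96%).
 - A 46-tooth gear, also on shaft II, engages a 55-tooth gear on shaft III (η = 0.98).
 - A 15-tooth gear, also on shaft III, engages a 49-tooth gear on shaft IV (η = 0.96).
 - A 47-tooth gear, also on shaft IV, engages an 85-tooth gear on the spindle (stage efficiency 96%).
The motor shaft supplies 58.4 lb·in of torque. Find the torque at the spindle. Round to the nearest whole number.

gear mesh 108/24 = 4.5 → τ = 58.4·4.5·0.96 = 252.29 lb·in
gear mesh 55/46 = 1.1957 → τ = 252.29·1.1957·0.98 = 295.62 lb·in
gear mesh 49/15 = 3.2667 → τ = 295.62·3.2667·0.96 = 927.05 lb·in
gear mesh 85/47 = 1.8085 → τ = 927.05·1.8085·0.96 = 1609.5 lb·in

1610 lb·in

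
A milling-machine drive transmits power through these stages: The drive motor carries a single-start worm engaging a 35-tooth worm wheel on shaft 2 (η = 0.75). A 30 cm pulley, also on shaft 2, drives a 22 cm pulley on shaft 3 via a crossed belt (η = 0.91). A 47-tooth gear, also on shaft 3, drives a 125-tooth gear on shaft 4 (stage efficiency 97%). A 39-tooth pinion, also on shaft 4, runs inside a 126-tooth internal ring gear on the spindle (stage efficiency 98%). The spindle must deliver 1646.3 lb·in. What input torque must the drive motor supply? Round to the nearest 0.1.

11.5 lb·in

Overall ratio R = 35 × 0.73333 × 2.6596 × 3.2308 = 220.54; overall efficiency η = 0.75 × 0.91 × 0.97 × 0.98 = 0.6488.
Input torque = output torque / (R × η) = 1646.3 / (220.54 × 0.6488) = 11.506 lb·in.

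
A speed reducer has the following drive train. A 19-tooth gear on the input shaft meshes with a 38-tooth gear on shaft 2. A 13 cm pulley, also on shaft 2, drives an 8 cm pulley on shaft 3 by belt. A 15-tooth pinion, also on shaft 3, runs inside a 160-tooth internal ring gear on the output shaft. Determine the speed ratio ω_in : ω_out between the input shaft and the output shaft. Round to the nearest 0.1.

13.1

Each stage contributes driven/driver: gear mesh 38/19 = 2, belt 8/13 = 0.61538, internal gear 160/15 = 10.667.
Overall: 2 × 0.61538 × 10.667 = 13.128.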